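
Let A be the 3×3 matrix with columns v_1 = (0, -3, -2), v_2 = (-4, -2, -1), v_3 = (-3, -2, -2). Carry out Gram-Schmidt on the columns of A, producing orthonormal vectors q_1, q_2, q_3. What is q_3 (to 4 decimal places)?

q_3 = (-0.0692, 0.5534, -0.8301)

q_1 = v_1/‖v_1‖ = (0, -3, -2)/3.6056 = (0.0000, -0.8321, -0.5547).
r_{12} = q_1·v_2 = 2.2188.
u_2 = v_2 − 2.2188·q_1 = (-4.0000, -0.1538, 0.2308).
‖u_2‖ = 4.0096, so q_2 = (-0.9976, -0.0384, 0.0576).
r_{13} = q_1·v_3 = 2.7735; r_{23} = q_2·v_3 = 2.9544.
u_3 = v_3 − 2.7735·q_1 − 2.9544·q_2 = (-0.0526, 0.4211, -0.6316).
‖u_3‖ = 0.7609, so q_3 = (-0.0692, 0.5534, -0.8301).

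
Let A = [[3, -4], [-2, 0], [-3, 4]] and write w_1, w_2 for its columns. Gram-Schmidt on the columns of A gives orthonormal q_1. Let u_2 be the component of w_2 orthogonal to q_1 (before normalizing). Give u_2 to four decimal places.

u_2 = (-0.7273, -2.1818, 0.7273)

w_1 = (3, -2, -3); ‖w_1‖ = 4.6904, so q_1 = (0.6396, -0.4264, -0.6396).
q_1·w_2 = 0.6396·(-4) + (-0.4264)·0 + (-0.6396)·4 = -5.1168.
u_2 = w_2 + 5.1168·q_1 = (-0.7273, -2.1818, 0.7273).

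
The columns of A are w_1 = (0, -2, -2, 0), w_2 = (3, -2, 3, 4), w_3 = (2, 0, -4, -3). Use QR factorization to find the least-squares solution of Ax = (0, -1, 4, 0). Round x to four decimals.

x = (-0.3725, 0.1929, -0.3293)

w_1 = (0, -2, -2, 0); ‖w_1‖ = 2.8284, so e_1 = (0.0000, -0.7071, -0.7071, 0.0000).
e_1·w_2 = 0.0000·3 + (-0.7071)·(-2) + (-0.7071)·3 + 0.0000·4 = -0.7071.
u_2 = w_2 + 0.7071·e_1 = (3.0000, -2.5000, 2.5000, 4.0000).
‖u_2‖ = 6.1237, so e_2 = (0.4899, -0.4082, 0.4082, 0.6532).
e_1·w_3 = 0.0000·2 + (-0.7071)·0 + (-0.7071)·(-4) + 0.0000·(-3) = 2.8284; e_2·w_3 = 0.4899·2 + (-0.4082)·0 + 0.4082·(-4) + 0.6532·(-3) = -2.6128.
u_3 = w_3 − 2.8284·e_1 + 2.6128·e_2 = (3.2800, 0.9333, -0.9333, -1.2933).
‖u_3‖ = 3.7647, so e_3 = (0.8712, 0.2479, -0.2479, -0.3435).
Qᵀb = (-2.1213, 2.0412, -1.2396).
Back-substitute: x_3 = -1.2396/3.7647 = -0.3293.
x_2 = (2.0412 + 2.6128·(-0.3293))/6.1237 = 0.1929.
x_1 = (-2.1213 + 0.7071·0.1929 − 2.8284·(-0.3293))/2.8284 = -0.3725.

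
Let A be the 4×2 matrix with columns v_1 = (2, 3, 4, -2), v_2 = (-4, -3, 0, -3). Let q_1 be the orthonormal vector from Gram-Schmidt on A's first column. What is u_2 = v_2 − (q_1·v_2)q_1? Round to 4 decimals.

u_2 = (-3.3333, -2.0000, 1.3333, -3.6667)

q_1 = v_1/‖v_1‖ = (2, 3, 4, -2)/5.7446 = (0.3482, 0.5222, 0.6963, -0.3482).
r_{12} = q_1·v_2 = -1.9149.
u_2 = v_2 + 1.9149·q_1 = (-3.3333, -2.0000, 1.3333, -3.6667).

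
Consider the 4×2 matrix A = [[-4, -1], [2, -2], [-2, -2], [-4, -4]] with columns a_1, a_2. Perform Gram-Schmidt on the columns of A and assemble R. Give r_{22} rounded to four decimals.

r_{22} = 3.8730

q_1 = a_1/‖a_1‖ = (-4, 2, -2, -4)/6.3246 = (-0.6325, 0.3162, -0.3162, -0.6325).
r_{12} = q_1·a_2 = 3.1623.
u_2 = a_2 − 3.1623·q_1 = (1.0000, -3.0000, -1.0000, -2.0000).
r_{22} = ‖u_2‖ = 3.8730.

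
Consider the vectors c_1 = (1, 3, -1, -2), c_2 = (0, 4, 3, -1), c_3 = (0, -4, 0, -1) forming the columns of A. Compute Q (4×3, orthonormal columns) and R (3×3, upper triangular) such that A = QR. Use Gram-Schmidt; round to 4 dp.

Q = [[0.2582, -0.1732, 0.1330], [0.7746, 0.4251, -0.4632], [-0.2582, 0.8816, 0.3499], [-0.5164, 0.1102, -0.8033]], R = [[3.8730, 2.8402, -2.5820], [0.0000, 4.2348, -1.8104], [0.0000, 0.0000, 2.6563]]

e_1 = c_1/‖c_1‖ = (1, 3, -1, -2)/3.8730 = (0.2582, 0.7746, -0.2582, -0.5164).
r_{12} = e_1·c_2 = 2.8402.
u_2 = c_2 − 2.8402·e_1 = (-0.7333, 1.8000, 3.7333, 0.4667).
‖u_2‖ = 4.2348, so e_2 = (-0.1732, 0.4251, 0.8816, 0.1102).
r_{13} = e_1·c_3 = -2.5820; r_{23} = e_2·c_3 = -1.8104.
u_3 = c_3 + 2.5820·e_1 + 1.8104·e_2 = (0.3532, -1.2305, 0.9294, -2.1338).
‖u_3‖ = 2.6563, so e_3 = (0.1330, -0.4632, 0.3499, -0.8033).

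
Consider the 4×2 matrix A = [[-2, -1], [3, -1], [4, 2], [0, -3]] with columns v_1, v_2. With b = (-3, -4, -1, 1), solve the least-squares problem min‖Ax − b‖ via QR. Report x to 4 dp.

x = (-0.4249, 0.3316)

v_1 = (-2, 3, 4, 0); ‖v_1‖ = 5.3852, so q_1 = (-0.3714, 0.5571, 0.7428, 0.0000).
q_1·v_2 = (-0.3714)·(-1) + 0.5571·(-1) + 0.7428·2 + 0.0000·(-3) = 1.2999.
u_2 = v_2 − 1.2999·q_1 = (-0.5172, -1.7241, 1.0345, -3.0000).
‖u_2‖ = 3.6483, so q_2 = (-0.1418, -0.4726, 0.2835, -0.8223).
Qᵀb = (-1.8570, 1.2098).
Back-substitute: x_2 = 1.2098/3.6483 = 0.3316.
x_1 = (-1.8570 − 1.2999·0.3316)/5.3852 = -0.4249.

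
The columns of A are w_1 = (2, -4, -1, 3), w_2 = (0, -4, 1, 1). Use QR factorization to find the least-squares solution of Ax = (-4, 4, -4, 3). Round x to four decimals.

x = (0.5000, -1.4444)

e_1 = w_1/‖w_1‖ = (2, -4, -1, 3)/5.4772 = (0.3651, -0.7303, -0.1826, 0.5477).
r_{12} = e_1·w_2 = 3.2863.
u_2 = w_2 − 3.2863·e_1 = (-1.2000, -1.6000, 1.6000, -0.8000).
‖u_2‖ = 2.6833, so e_2 = (-0.4472, -0.5963, 0.5963, -0.2981).
Qᵀb = (-2.0083, -3.8759).
Back-substitute: x_2 = -3.8759/2.6833 = -1.4444.
x_1 = (-2.0083 − 3.2863·(-1.4444))/5.4772 = 0.5000.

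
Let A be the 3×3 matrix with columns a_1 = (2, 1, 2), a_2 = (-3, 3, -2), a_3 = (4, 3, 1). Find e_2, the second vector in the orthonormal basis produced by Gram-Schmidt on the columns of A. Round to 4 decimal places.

e_1 = a_1/‖a_1‖ = (2, 1, 2)/3.0000 = (0.6667, 0.3333, 0.6667).
r_{12} = e_1·a_2 = -2.3333.
u_2 = a_2 + 2.3333·e_1 = (-1.4444, 3.7778, -0.4444).
‖u_2‖ = 4.0689, so e_2 = (-0.3550, 0.9285, -0.1092).

e_2 = (-0.3550, 0.9285, -0.1092)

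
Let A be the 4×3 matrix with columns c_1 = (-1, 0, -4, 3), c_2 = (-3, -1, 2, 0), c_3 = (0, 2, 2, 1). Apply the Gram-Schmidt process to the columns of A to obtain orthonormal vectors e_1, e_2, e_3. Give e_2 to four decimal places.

e_2 = (-0.8841, -0.2769, 0.3409, 0.1598)

c_1 = (-1, 0, -4, 3); ‖c_1‖ = 5.0990, so e_1 = (-0.1961, 0.0000, -0.7845, 0.5883).
e_1·c_2 = (-0.1961)·(-3) + 0.0000·(-1) + (-0.7845)·2 + 0.5883·0 = -0.9806.
u_2 = c_2 + 0.9806·e_1 = (-3.1923, -1.0000, 1.2308, 0.5769).
‖u_2‖ = 3.6109, so e_2 = (-0.8841, -0.2769, 0.3409, 0.1598).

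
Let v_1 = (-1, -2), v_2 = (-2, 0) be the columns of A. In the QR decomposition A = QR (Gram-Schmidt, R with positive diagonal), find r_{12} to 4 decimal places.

q_1 = v_1/‖v_1‖ = (-1, -2)/2.2361 = (-0.4472, -0.8944).
r_{12} = q_1·v_2 = 0.8944.

r_{12} = 0.8944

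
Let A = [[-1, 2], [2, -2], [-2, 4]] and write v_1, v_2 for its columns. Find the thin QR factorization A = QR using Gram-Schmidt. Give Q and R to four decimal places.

v_1 = (-1, 2, -2); ‖v_1‖ = 3.0000, so e_1 = (-0.3333, 0.6667, -0.6667).
e_1·v_2 = (-0.3333)·2 + 0.6667·(-2) + (-0.6667)·4 = -4.6667.
u_2 = v_2 + 4.6667·e_1 = (0.4444, 1.1111, 0.8889).
‖u_2‖ = 1.4907, so e_2 = (0.2981, 0.7454, 0.5963).

Q = [[-0.3333, 0.2981], [0.6667, 0.7454], [-0.6667, 0.5963]], R = [[3.0000, -4.6667], [0.0000, 1.4907]]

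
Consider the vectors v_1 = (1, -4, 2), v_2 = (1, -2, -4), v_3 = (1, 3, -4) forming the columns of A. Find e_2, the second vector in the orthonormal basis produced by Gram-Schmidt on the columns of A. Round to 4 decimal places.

e_2 = (0.2081, -0.3953, -0.8947)

v_1 = (1, -4, 2); ‖v_1‖ = 4.5826, so e_1 = (0.2182, -0.8729, 0.4364).
e_1·v_2 = 0.2182·1 + (-0.8729)·(-2) + 0.4364·(-4) = 0.2182.
u_2 = v_2 − 0.2182·e_1 = (0.9524, -1.8095, -4.0952).
‖u_2‖ = 4.5774, so e_2 = (0.2081, -0.3953, -0.8947).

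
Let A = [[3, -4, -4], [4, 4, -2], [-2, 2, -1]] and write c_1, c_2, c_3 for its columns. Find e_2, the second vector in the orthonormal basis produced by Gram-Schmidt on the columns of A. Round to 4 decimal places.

e_2 = (-0.6667, 0.6667, 0.3333)

c_1 = (3, 4, -2); ‖c_1‖ = 5.3852, so e_1 = (0.5571, 0.7428, -0.3714).
e_1·c_2 = 0.5571·(-4) + 0.7428·4 + (-0.3714)·2 = 0.0000.
u_2 = c_2 + 0.0000·e_1 = (-4.0000, 4.0000, 2.0000).
‖u_2‖ = 6.0000, so e_2 = (-0.6667, 0.6667, 0.3333).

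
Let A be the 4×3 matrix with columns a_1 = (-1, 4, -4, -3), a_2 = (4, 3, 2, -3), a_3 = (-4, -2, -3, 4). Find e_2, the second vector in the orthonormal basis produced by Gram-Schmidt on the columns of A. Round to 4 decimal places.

e_2 = (0.7017, 0.3568, 0.4757, -0.3925)

e_1 = a_1/‖a_1‖ = (-1, 4, -4, -3)/6.4807 = (-0.1543, 0.6172, -0.6172, -0.4629).
r_{12} = e_1·a_2 = 1.3887.
u_2 = a_2 − 1.3887·e_1 = (4.2143, 2.1429, 2.8571, -2.3571).
‖u_2‖ = 6.0059, so e_2 = (0.7017, 0.3568, 0.4757, -0.3925).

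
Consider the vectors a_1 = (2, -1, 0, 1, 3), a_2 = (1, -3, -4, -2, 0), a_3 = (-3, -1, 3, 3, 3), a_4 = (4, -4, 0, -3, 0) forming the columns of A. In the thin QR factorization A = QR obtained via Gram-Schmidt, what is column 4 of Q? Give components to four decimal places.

e_4 = (0.2442, -0.5475, 0.6658, -0.3883, -0.2159)

e_1 = a_1/‖a_1‖ = (2, -1, 0, 1, 3)/3.8730 = (0.5164, -0.2582, 0.0000, 0.2582, 0.7746).
r_{12} = e_1·a_2 = 0.7746.
u_2 = a_2 − 0.7746·e_1 = (0.6000, -2.8000, -4.0000, -2.2000, -0.6000).
‖u_2‖ = 5.4222, so e_2 = (0.1107, -0.5164, -0.7377, -0.4057, -0.1107).
r_{13} = e_1·a_3 = 1.8074; r_{23} = e_2·a_3 = -3.5779.
u_3 = a_3 − 1.8074·e_1 + 3.5779·e_2 = (-3.5374, -2.3810, 0.3605, 1.0816, 1.2041).
‖u_3‖ = 4.5751, so e_3 = (-0.7732, -0.5204, 0.0788, 0.2364, 0.2632).
r_{14} = e_1·a_4 = 2.3238; r_{24} = e_2·a_4 = 3.7254; r_{34} = e_3·a_4 = -1.7203.
u_4 = a_4 − 2.3238·e_1 − 3.7254·e_2 + 1.7203·e_3 = (1.0576, -2.3715, 2.8839, -1.6817, -0.9350).
‖u_4‖ = 4.3315, so e_4 = (0.2442, -0.5475, 0.6658, -0.3883, -0.2159).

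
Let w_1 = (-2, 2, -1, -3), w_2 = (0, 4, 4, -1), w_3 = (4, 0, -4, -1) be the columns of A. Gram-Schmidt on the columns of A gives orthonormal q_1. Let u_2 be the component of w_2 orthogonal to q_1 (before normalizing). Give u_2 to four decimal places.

w_1 = (-2, 2, -1, -3); ‖w_1‖ = 4.2426, so q_1 = (-0.4714, 0.4714, -0.2357, -0.7071).
q_1·w_2 = (-0.4714)·0 + 0.4714·4 + (-0.2357)·4 + (-0.7071)·(-1) = 1.6499.
u_2 = w_2 − 1.6499·q_1 = (0.7778, 3.2222, 4.3889, 0.1667).

u_2 = (0.7778, 3.2222, 4.3889, 0.1667)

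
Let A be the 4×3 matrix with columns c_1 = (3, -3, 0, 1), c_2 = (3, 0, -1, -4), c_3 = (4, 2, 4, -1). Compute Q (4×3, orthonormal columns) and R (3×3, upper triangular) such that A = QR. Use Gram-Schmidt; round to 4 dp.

Q = [[0.6882, 0.4449, 0.4044], [-0.6882, 0.1589, 0.4392], [0.0000, -0.2013, 0.7954], [0.2294, -0.8581, 0.1044]], R = [[4.3589, 1.1471, 1.1471], [0.0000, 4.9683, 2.1505], [0.0000, 0.0000, 5.5731]]

q_1 = c_1/‖c_1‖ = (3, -3, 0, 1)/4.3589 = (0.6882, -0.6882, 0.0000, 0.2294).
r_{12} = q_1·c_2 = 1.1471.
u_2 = c_2 − 1.1471·q_1 = (2.2105, 0.7895, -1.0000, -4.2632).
‖u_2‖ = 4.9683, so q_2 = (0.4449, 0.1589, -0.2013, -0.8581).
r_{13} = q_1·c_3 = 1.1471; r_{23} = q_2·c_3 = 2.1505.
u_3 = c_3 − 1.1471·q_1 − 2.1505·q_2 = (2.2537, 2.4478, 4.4328, 0.5821).
‖u_3‖ = 5.5731, so q_3 = (0.4044, 0.4392, 0.7954, 0.1044).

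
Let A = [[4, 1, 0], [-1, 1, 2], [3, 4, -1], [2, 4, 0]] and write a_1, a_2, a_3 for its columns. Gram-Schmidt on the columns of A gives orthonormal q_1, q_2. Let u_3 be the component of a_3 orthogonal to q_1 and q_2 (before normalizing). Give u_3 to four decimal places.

u_3 = (0.8982, 1.6354, -0.6904, 0.0570)

q_1 = a_1/‖a_1‖ = (4, -1, 3, 2)/5.4772 = (0.7303, -0.1826, 0.5477, 0.3651).
r_{12} = q_1·a_2 = 4.1992.
u_2 = a_2 − 4.1992·q_1 = (-2.0667, 1.7667, 1.7000, 2.4667).
‖u_2‖ = 4.0456, so q_2 = (-0.5108, 0.4367, 0.4202, 0.6097).
r_{13} = q_1·a_3 = -0.9129; r_{23} = q_2·a_3 = 0.4532.
u_3 = a_3 + 0.9129·q_1 − 0.4532·q_2 = (0.8982, 1.6354, -0.6904, 0.0570).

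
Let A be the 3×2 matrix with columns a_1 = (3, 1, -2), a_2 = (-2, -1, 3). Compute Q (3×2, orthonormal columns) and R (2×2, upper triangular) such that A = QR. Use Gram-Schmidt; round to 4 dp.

Q = [[0.8018, 0.5658], [0.2673, -0.0514], [-0.5345, 0.8230]], R = [[3.7417, -3.4744], [0.0000, 1.3887]]

e_1 = a_1/‖a_1‖ = (3, 1, -2)/3.7417 = (0.8018, 0.2673, -0.5345).
r_{12} = e_1·a_2 = -3.4744.
u_2 = a_2 + 3.4744·e_1 = (0.7857, -0.0714, 1.1429).
‖u_2‖ = 1.3887, so e_2 = (0.5658, -0.0514, 0.8230).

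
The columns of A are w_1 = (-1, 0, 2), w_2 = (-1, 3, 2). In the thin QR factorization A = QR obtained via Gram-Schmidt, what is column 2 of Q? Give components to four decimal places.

q_2 = (0.0000, 1.0000, 0.0000)

q_1 = w_1/‖w_1‖ = (-1, 0, 2)/2.2361 = (-0.4472, 0.0000, 0.8944).
r_{12} = q_1·w_2 = 2.2361.
u_2 = w_2 − 2.2361·q_1 = (0.0000, 3.0000, 0.0000).
‖u_2‖ = 3.0000, so q_2 = (0.0000, 1.0000, 0.0000).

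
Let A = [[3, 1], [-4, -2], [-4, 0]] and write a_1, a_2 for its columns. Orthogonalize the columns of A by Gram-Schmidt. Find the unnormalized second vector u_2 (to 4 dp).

q_1 = a_1/‖a_1‖ = (3, -4, -4)/6.4031 = (0.4685, -0.6247, -0.6247).
r_{12} = q_1·a_2 = 1.7179.
u_2 = a_2 − 1.7179·q_1 = (0.1951, -0.9268, 1.0732).

u_2 = (0.1951, -0.9268, 1.0732)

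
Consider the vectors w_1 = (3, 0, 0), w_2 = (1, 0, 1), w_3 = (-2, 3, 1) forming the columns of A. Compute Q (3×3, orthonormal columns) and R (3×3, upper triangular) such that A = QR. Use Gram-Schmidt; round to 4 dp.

Q = [[1.0000, 0.0000, 0.0000], [0.0000, 0.0000, 1.0000], [0.0000, 1.0000, 0.0000]], R = [[3.0000, 1.0000, -2.0000], [0.0000, 1.0000, 1.0000], [0.0000, 0.0000, 3.0000]]

w_1 = (3, 0, 0); ‖w_1‖ = 3.0000, so q_1 = (1.0000, 0.0000, 0.0000).
q_1·w_2 = 1.0000·1 + 0.0000·0 + 0.0000·1 = 1.0000.
u_2 = w_2 − 1.0000·q_1 = (0.0000, 0.0000, 1.0000).
‖u_2‖ = 1.0000, so q_2 = (0.0000, 0.0000, 1.0000).
q_1·w_3 = 1.0000·(-2) + 0.0000·3 + 0.0000·1 = -2.0000; q_2·w_3 = 0.0000·(-2) + 0.0000·3 + 1.0000·1 = 1.0000.
u_3 = w_3 + 2.0000·q_1 − 1.0000·q_2 = (0.0000, 3.0000, 0.0000).
‖u_3‖ = 3.0000, so q_3 = (0.0000, 1.0000, 0.0000).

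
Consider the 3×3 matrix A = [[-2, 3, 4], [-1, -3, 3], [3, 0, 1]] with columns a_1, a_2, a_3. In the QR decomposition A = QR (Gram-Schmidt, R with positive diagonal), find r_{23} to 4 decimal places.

r_{23} = 0.3086

e_1 = a_1/‖a_1‖ = (-2, -1, 3)/3.7417 = (-0.5345, -0.2673, 0.8018).
r_{12} = e_1·a_2 = -0.8018.
u_2 = a_2 + 0.8018·e_1 = (2.5714, -3.2143, 0.6429).
‖u_2‖ = 4.1662, so e_2 = (0.6172, -0.7715, 0.1543).
r_{23} = e_2·a_3 = 0.3086.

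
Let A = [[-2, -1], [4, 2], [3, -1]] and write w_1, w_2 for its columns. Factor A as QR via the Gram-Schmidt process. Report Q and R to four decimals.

Q = [[-0.3714, -0.2491], [0.7428, 0.4983], [0.5571, -0.8305]], R = [[5.3852, 1.2999], [0.0000, 2.0761]]

w_1 = (-2, 4, 3); ‖w_1‖ = 5.3852, so e_1 = (-0.3714, 0.7428, 0.5571).
e_1·w_2 = (-0.3714)·(-1) + 0.7428·2 + 0.5571·(-1) = 1.2999.
u_2 = w_2 − 1.2999·e_1 = (-0.5172, 1.0345, -1.7241).
‖u_2‖ = 2.0761, so e_2 = (-0.2491, 0.4983, -0.8305).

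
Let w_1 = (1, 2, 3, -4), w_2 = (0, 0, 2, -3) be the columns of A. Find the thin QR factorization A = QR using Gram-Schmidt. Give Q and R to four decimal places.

Q = [[0.1826, -0.4045], [0.3651, -0.8090], [0.5477, 0.1348], [-0.7303, -0.4045]], R = [[5.4772, 3.2863], [0.0000, 1.4832]]

e_1 = w_1/‖w_1‖ = (1, 2, 3, -4)/5.4772 = (0.1826, 0.3651, 0.5477, -0.7303).
r_{12} = e_1·w_2 = 3.2863.
u_2 = w_2 − 3.2863·e_1 = (-0.6000, -1.2000, 0.2000, -0.6000).
‖u_2‖ = 1.4832, so e_2 = (-0.4045, -0.8090, 0.1348, -0.4045).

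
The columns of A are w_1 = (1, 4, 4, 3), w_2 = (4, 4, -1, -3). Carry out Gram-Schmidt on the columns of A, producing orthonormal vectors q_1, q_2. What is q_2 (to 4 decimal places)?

q_2 = (0.5999, 0.5216, -0.2608, -0.5477)

w_1 = (1, 4, 4, 3); ‖w_1‖ = 6.4807, so q_1 = (0.1543, 0.6172, 0.6172, 0.4629).
q_1·w_2 = 0.1543·4 + 0.6172·4 + 0.6172·(-1) + 0.4629·(-3) = 1.0801.
u_2 = w_2 − 1.0801·q_1 = (3.8333, 3.3333, -1.6667, -3.5000).
‖u_2‖ = 6.3901, so q_2 = (0.5999, 0.5216, -0.2608, -0.5477).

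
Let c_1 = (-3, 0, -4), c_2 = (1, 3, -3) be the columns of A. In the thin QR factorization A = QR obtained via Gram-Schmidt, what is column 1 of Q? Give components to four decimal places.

c_1 = (-3, 0, -4); ‖c_1‖ = 5.0000, so e_1 = (-0.6000, 0.0000, -0.8000).

e_1 = (-0.6000, 0.0000, -0.8000)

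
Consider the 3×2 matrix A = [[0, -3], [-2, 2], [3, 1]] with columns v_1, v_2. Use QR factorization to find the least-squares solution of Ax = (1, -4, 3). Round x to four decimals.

x = (1.2707, -0.4807)

v_1 = (0, -2, 3); ‖v_1‖ = 3.6056, so q_1 = (0.0000, -0.5547, 0.8321).
q_1·v_2 = 0.0000·(-3) + (-0.5547)·2 + 0.8321·1 = -0.2774.
u_2 = v_2 + 0.2774·q_1 = (-3.0000, 1.8462, 1.2308).
‖u_2‖ = 3.7314, so q_2 = (-0.8040, 0.4948, 0.3298).
Qᵀb = (4.7150, -1.7935).
Back-substitute: x_2 = -1.7935/3.7314 = -0.4807.
x_1 = (4.7150 + 0.2774·(-0.4807))/3.6056 = 1.2707.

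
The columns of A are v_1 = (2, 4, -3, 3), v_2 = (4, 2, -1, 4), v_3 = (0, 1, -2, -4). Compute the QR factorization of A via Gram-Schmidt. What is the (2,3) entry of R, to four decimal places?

r_{23} = -3.0299

v_1 = (2, 4, -3, 3); ‖v_1‖ = 6.1644, so e_1 = (0.3244, 0.6489, -0.4867, 0.4867).
e_1·v_2 = 0.3244·4 + 0.6489·2 + (-0.4867)·(-1) + 0.4867·4 = 5.0289.
u_2 = v_2 − 5.0289·e_1 = (2.3684, -1.2632, 1.4474, 1.5526).
‖u_2‖ = 3.4221, so e_2 = (0.6921, -0.3691, 0.4230, 0.4537).
r_{23} = e_2·v_3 = -3.0299.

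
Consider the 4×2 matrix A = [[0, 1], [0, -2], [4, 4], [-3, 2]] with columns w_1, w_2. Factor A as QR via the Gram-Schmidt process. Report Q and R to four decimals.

w_1 = (0, 0, 4, -3); ‖w_1‖ = 5.0000, so q_1 = (0.0000, 0.0000, 0.8000, -0.6000).
q_1·w_2 = 0.0000·1 + 0.0000·(-2) + 0.8000·4 + (-0.6000)·2 = 2.0000.
u_2 = w_2 − 2.0000·q_1 = (1.0000, -2.0000, 2.4000, 3.2000).
‖u_2‖ = 4.5826, so q_2 = (0.2182, -0.4364, 0.5237, 0.6983).

Q = [[0.0000, 0.2182], [0.0000, -0.4364], [0.8000, 0.5237], [-0.6000, 0.6983]], R = [[5.0000, 2.0000], [0.0000, 4.5826]]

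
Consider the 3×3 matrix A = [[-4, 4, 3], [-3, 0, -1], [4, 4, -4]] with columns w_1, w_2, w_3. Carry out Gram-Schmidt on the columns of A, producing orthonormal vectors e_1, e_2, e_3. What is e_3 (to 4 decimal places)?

w_1 = (-4, -3, 4); ‖w_1‖ = 6.4031, so e_1 = (-0.6247, -0.4685, 0.6247).
e_1·w_2 = (-0.6247)·4 + (-0.4685)·0 + 0.6247·4 = 0.0000.
u_2 = w_2 + 0.0000·e_1 = (4.0000, 0.0000, 4.0000).
‖u_2‖ = 5.6569, so e_2 = (0.7071, 0.0000, 0.7071).
e_1·w_3 = (-0.6247)·3 + (-0.4685)·(-1) + 0.6247·(-4) = -3.9043; e_2·w_3 = 0.7071·3 + 0.0000·(-1) + 0.7071·(-4) = -0.7071.
u_3 = w_3 + 3.9043·e_1 + 0.7071·e_2 = (1.0610, -2.8293, -1.0610).
‖u_3‖ = 3.2025, so e_3 = (0.3313, -0.8835, -0.3313).

e_3 = (0.3313, -0.8835, -0.3313)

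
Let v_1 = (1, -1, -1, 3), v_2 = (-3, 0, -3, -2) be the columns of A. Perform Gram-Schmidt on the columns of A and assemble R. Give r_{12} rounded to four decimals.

r_{12} = -1.7321

e_1 = v_1/‖v_1‖ = (1, -1, -1, 3)/3.4641 = (0.2887, -0.2887, -0.2887, 0.8660).
r_{12} = e_1·v_2 = -1.7321.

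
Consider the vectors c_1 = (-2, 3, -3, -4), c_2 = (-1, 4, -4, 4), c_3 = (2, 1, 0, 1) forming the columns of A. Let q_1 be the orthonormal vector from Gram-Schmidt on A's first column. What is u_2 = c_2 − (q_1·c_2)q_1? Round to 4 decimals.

q_1 = c_1/‖c_1‖ = (-2, 3, -3, -4)/6.1644 = (-0.3244, 0.4867, -0.4867, -0.6489).
r_{12} = q_1·c_2 = 1.6222.
u_2 = c_2 − 1.6222·q_1 = (-0.4737, 3.2105, -3.2105, 5.0526).

u_2 = (-0.4737, 3.2105, -3.2105, 5.0526)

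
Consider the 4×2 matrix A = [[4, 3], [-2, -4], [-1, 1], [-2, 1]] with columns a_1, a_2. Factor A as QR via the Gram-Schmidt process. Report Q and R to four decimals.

Q = [[0.8000, 0.0713], [-0.4000, -0.6719], [-0.2000, 0.4275], [-0.4000, 0.6006]], R = [[5.0000, 3.4000], [0.0000, 3.9294]]

a_1 = (4, -2, -1, -2); ‖a_1‖ = 5.0000, so e_1 = (0.8000, -0.4000, -0.2000, -0.4000).
e_1·a_2 = 0.8000·3 + (-0.4000)·(-4) + (-0.2000)·1 + (-0.4000)·1 = 3.4000.
u_2 = a_2 − 3.4000·e_1 = (0.2800, -2.6400, 1.6800, 2.3600).
‖u_2‖ = 3.9294, so e_2 = (0.0713, -0.6719, 0.4275, 0.6006).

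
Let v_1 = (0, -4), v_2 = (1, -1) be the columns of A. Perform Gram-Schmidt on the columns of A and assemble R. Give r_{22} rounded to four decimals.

r_{22} = 1.0000

v_1 = (0, -4); ‖v_1‖ = 4.0000, so e_1 = (0.0000, -1.0000).
e_1·v_2 = 0.0000·1 + (-1.0000)·(-1) = 1.0000.
u_2 = v_2 − 1.0000·e_1 = (1.0000, 0.0000).
r_{22} = ‖u_2‖ = 1.0000.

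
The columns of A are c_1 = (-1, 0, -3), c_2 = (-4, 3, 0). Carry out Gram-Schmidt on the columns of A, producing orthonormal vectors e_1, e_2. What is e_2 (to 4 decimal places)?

e_2 = (-0.7442, 0.6202, 0.2481)

c_1 = (-1, 0, -3); ‖c_1‖ = 3.1623, so e_1 = (-0.3162, 0.0000, -0.9487).
e_1·c_2 = (-0.3162)·(-4) + 0.0000·3 + (-0.9487)·0 = 1.2649.
u_2 = c_2 − 1.2649·e_1 = (-3.6000, 3.0000, 1.2000).
‖u_2‖ = 4.8374, so e_2 = (-0.7442, 0.6202, 0.2481).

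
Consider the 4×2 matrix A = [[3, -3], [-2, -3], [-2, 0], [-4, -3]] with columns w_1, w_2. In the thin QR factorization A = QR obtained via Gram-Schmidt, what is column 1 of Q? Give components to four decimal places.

e_1 = w_1/‖w_1‖ = (3, -2, -2, -4)/5.7446 = (0.5222, -0.3482, -0.3482, -0.6963).

e_1 = (0.5222, -0.3482, -0.3482, -0.6963)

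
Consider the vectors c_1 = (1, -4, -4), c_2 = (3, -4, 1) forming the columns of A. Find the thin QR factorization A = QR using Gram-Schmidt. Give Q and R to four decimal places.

Q = [[0.1741, 0.5812], [-0.6963, -0.4982], [-0.6963, 0.6435]], R = [[5.7446, 2.6112], [0.0000, 4.3797]]

e_1 = c_1/‖c_1‖ = (1, -4, -4)/5.7446 = (0.1741, -0.6963, -0.6963).
r_{12} = e_1·c_2 = 2.6112.
u_2 = c_2 − 2.6112·e_1 = (2.5455, -2.1818, 2.8182).
‖u_2‖ = 4.3797, so e_2 = (0.5812, -0.4982, 0.6435).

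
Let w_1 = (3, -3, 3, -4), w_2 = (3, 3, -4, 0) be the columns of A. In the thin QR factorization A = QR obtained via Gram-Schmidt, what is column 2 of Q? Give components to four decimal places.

q_2 = (0.6931, 0.3907, -0.5713, -0.2016)

w_1 = (3, -3, 3, -4); ‖w_1‖ = 6.5574, so q_1 = (0.4575, -0.4575, 0.4575, -0.6100).
q_1·w_2 = 0.4575·3 + (-0.4575)·3 + 0.4575·(-4) + (-0.6100)·0 = -1.8300.
u_2 = w_2 + 1.8300·q_1 = (3.8372, 2.1628, -3.1628, -1.1163).
‖u_2‖ = 5.5363, so q_2 = (0.6931, 0.3907, -0.5713, -0.2016).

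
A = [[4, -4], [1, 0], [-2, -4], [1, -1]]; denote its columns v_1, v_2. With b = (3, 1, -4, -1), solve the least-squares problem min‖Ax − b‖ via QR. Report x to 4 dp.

x = (1.0930, 0.4496)

v_1 = (4, 1, -2, 1); ‖v_1‖ = 4.6904, so q_1 = (0.8528, 0.2132, -0.4264, 0.2132).
q_1·v_2 = 0.8528·(-4) + 0.2132·0 + (-0.4264)·(-4) + 0.2132·(-1) = -1.9188.
u_2 = v_2 + 1.9188·q_1 = (-2.3636, 0.4091, -4.8182, -0.5909).
‖u_2‖ = 5.4146, so q_2 = (-0.4365, 0.0756, -0.8898, -0.1091).
Qᵀb = (4.2640, 2.4345).
Back-substitute: x_2 = 2.4345/5.4146 = 0.4496.
x_1 = (4.2640 + 1.9188·0.4496)/4.6904 = 1.0930.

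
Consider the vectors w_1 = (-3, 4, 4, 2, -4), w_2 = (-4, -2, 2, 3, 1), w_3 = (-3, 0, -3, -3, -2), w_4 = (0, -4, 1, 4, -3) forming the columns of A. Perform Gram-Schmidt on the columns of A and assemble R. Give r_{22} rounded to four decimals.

w_1 = (-3, 4, 4, 2, -4); ‖w_1‖ = 7.8102, so q_1 = (-0.3841, 0.5121, 0.5121, 0.2561, -0.5121).
q_1·w_2 = (-0.3841)·(-4) + 0.5121·(-2) + 0.5121·2 + 0.2561·3 + (-0.5121)·1 = 1.7925.
u_2 = w_2 − 1.7925·q_1 = (-3.3115, -2.9180, 1.0820, 2.5410, 1.9180).
r_{22} = ‖u_2‖ = 5.5486.

r_{22} = 5.5486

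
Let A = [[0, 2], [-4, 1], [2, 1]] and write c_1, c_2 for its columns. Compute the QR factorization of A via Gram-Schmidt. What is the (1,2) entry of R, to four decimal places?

c_1 = (0, -4, 2); ‖c_1‖ = 4.4721, so q_1 = (0.0000, -0.8944, 0.4472).
r_{12} = q_1·c_2 = -0.4472.

r_{12} = -0.4472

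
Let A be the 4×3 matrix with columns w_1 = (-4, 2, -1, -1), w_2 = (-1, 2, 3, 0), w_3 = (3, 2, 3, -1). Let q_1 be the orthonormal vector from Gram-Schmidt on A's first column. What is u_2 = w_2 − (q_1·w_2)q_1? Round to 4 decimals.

w_1 = (-4, 2, -1, -1); ‖w_1‖ = 4.6904, so q_1 = (-0.8528, 0.4264, -0.2132, -0.2132).
q_1·w_2 = (-0.8528)·(-1) + 0.4264·2 + (-0.2132)·3 + (-0.2132)·0 = 1.0660.
u_2 = w_2 − 1.0660·q_1 = (-0.0909, 1.5455, 3.2273, 0.2273).

u_2 = (-0.0909, 1.5455, 3.2273, 0.2273)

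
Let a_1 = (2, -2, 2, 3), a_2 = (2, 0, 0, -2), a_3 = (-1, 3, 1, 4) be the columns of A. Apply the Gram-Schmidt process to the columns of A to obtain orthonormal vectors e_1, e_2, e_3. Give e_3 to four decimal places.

e_3 = (0.2878, 0.8962, 0.1766, 0.2878)

a_1 = (2, -2, 2, 3); ‖a_1‖ = 4.5826, so e_1 = (0.4364, -0.4364, 0.4364, 0.6547).
e_1·a_2 = 0.4364·2 + (-0.4364)·0 + 0.4364·0 + 0.6547·(-2) = -0.4364.
u_2 = a_2 + 0.4364·e_1 = (2.1905, -0.1905, 0.1905, -1.7143).
‖u_2‖ = 2.7946, so e_2 = (0.7838, -0.0682, 0.0682, -0.6134).
e_1·a_3 = 0.4364·(-1) + (-0.4364)·3 + 0.4364·1 + 0.6547·4 = 1.3093; e_2·a_3 = 0.7838·(-1) + (-0.0682)·3 + 0.0682·1 + (-0.6134)·4 = -3.3739.
u_3 = a_3 − 1.3093·e_1 + 3.3739·e_2 = (1.0732, 3.3415, 0.6585, 1.0732).
‖u_3‖ = 3.7286, so e_3 = (0.2878, 0.8962, 0.1766, 0.2878).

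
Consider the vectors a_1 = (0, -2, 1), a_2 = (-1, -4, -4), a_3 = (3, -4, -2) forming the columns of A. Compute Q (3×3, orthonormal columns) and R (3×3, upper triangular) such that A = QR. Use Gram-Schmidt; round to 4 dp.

Q = [[0.0000, -0.1832, 0.9831], [-0.8944, -0.4396, -0.0819], [0.4472, -0.8793, -0.1638]], R = [[2.2361, 1.7889, 2.6833], [0.0000, 5.4589, 2.9676], [0.0000, 0.0000, 3.6046]]

a_1 = (0, -2, 1); ‖a_1‖ = 2.2361, so q_1 = (0.0000, -0.8944, 0.4472).
q_1·a_2 = 0.0000·(-1) + (-0.8944)·(-4) + 0.4472·(-4) = 1.7889.
u_2 = a_2 − 1.7889·q_1 = (-1.0000, -2.4000, -4.8000).
‖u_2‖ = 5.4589, so q_2 = (-0.1832, -0.4396, -0.8793).
q_1·a_3 = 0.0000·3 + (-0.8944)·(-4) + 0.4472·(-2) = 2.6833; q_2·a_3 = (-0.1832)·3 + (-0.4396)·(-4) + (-0.8793)·(-2) = 2.9676.
u_3 = a_3 − 2.6833·q_1 − 2.9676·q_2 = (3.5436, -0.2953, -0.5906).
‖u_3‖ = 3.6046, so q_3 = (0.9831, -0.0819, -0.1638).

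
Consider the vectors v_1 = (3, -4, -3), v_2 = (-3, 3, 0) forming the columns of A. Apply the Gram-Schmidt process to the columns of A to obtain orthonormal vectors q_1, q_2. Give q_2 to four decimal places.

v_1 = (3, -4, -3); ‖v_1‖ = 5.8310, so q_1 = (0.5145, -0.6860, -0.5145).
q_1·v_2 = 0.5145·(-3) + (-0.6860)·3 + (-0.5145)·0 = -3.6015.
u_2 = v_2 + 3.6015·q_1 = (-1.1471, 0.5294, -1.8529).
‖u_2‖ = 2.2426, so q_2 = (-0.5115, 0.2361, -0.8262).

q_2 = (-0.5115, 0.2361, -0.8262)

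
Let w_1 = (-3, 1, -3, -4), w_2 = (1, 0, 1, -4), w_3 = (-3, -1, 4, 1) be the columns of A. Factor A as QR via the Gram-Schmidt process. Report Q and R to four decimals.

Q = [[-0.5071, 0.4772, -0.7176], [0.1690, -0.0734, -0.1566], [-0.5071, 0.4772, 0.6785], [-0.6761, -0.7342, -0.0098]], R = [[5.9161, 1.6903, -1.3522], [0.0000, 3.8914, -0.1836], [0.0000, 0.0000, 5.0138]]

w_1 = (-3, 1, -3, -4); ‖w_1‖ = 5.9161, so e_1 = (-0.5071, 0.1690, -0.5071, -0.6761).
e_1·w_2 = (-0.5071)·1 + 0.1690·0 + (-0.5071)·1 + (-0.6761)·(-4) = 1.6903.
u_2 = w_2 − 1.6903·e_1 = (1.8571, -0.2857, 1.8571, -2.8571).
‖u_2‖ = 3.8914, so e_2 = (0.4772, -0.0734, 0.4772, -0.7342).
e_1·w_3 = (-0.5071)·(-3) + 0.1690·(-1) + (-0.5071)·4 + (-0.6761)·1 = -1.3522; e_2·w_3 = 0.4772·(-3) + (-0.0734)·(-1) + 0.4772·4 + (-0.7342)·1 = -0.1836.
u_3 = w_3 + 1.3522·e_1 + 0.1836·e_2 = (-3.5981, -0.7849, 3.4019, -0.0491).
‖u_3‖ = 5.0138, so e_3 = (-0.7176, -0.1566, 0.6785, -0.0098).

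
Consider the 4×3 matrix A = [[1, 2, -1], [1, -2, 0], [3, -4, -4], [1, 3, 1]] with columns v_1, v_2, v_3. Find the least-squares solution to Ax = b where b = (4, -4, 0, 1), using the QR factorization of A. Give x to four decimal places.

v_1 = (1, 1, 3, 1); ‖v_1‖ = 3.4641, so q_1 = (0.2887, 0.2887, 0.8660, 0.2887).
q_1·v_2 = 0.2887·2 + 0.2887·(-2) + 0.8660·(-4) + 0.2887·3 = -2.5981.
u_2 = v_2 + 2.5981·q_1 = (2.7500, -1.2500, -1.7500, 3.7500).
‖u_2‖ = 5.1235, so q_2 = (0.5367, -0.2440, -0.3416, 0.7319).
q_1·v_3 = 0.2887·(-1) + 0.2887·0 + 0.8660·(-4) + 0.2887·1 = -3.4641; q_2·v_3 = 0.5367·(-1) + (-0.2440)·0 + (-0.3416)·(-4) + 0.7319·1 = 1.5614.
u_3 = v_3 + 3.4641·q_1 − 1.5614·q_2 = (-0.8381, 1.3810, -0.4667, 0.8571).
‖u_3‖ = 1.8873, so q_3 = (-0.4441, 0.7317, -0.2473, 0.4542).
Qᵀb = (0.2887, 3.8548, -4.2490).
Back-substitute: x_3 = -4.2490/1.8873 = -2.2513.
x_2 = (3.8548 − 1.5614·(-2.2513))/5.1235 = 1.4385.
x_1 = (0.2887 + 2.5981·1.4385 + 3.4641·(-2.2513))/3.4641 = -1.0891.

x = (-1.0891, 1.4385, -2.2513)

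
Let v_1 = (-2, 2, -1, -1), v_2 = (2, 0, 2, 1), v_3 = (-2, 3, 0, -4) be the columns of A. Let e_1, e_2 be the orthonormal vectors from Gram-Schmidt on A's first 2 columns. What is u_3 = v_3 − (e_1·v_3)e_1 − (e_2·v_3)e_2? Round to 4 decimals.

u_3 = (0.5366, -0.4146, 0.8293, -2.7317)

e_1 = v_1/‖v_1‖ = (-2, 2, -1, -1)/3.1623 = (-0.6325, 0.6325, -0.3162, -0.3162).
r_{12} = e_1·v_2 = -2.2136.
u_2 = v_2 + 2.2136·e_1 = (0.6000, 1.4000, 1.3000, 0.3000).
‖u_2‖ = 2.0248, so e_2 = (0.2963, 0.6914, 0.6420, 0.1482).
r_{13} = e_1·v_3 = 4.4272; r_{23} = e_2·v_3 = 0.8890.
u_3 = v_3 − 4.4272·e_1 − 0.8890·e_2 = (0.5366, -0.4146, 0.8293, -2.7317).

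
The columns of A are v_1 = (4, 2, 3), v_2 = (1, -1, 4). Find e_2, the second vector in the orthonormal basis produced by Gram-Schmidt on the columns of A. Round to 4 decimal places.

e_2 = (-0.2777, -0.5862, 0.7611)

v_1 = (4, 2, 3); ‖v_1‖ = 5.3852, so e_1 = (0.7428, 0.3714, 0.5571).
e_1·v_2 = 0.7428·1 + 0.3714·(-1) + 0.5571·4 = 2.5997.
u_2 = v_2 − 2.5997·e_1 = (-0.9310, -1.9655, 2.5517).
‖u_2‖ = 3.3528, so e_2 = (-0.2777, -0.5862, 0.7611).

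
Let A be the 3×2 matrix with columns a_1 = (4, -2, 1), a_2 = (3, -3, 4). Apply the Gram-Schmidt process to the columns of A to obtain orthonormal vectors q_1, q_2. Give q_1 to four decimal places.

a_1 = (4, -2, 1); ‖a_1‖ = 4.5826, so q_1 = (0.8729, -0.4364, 0.2182).

q_1 = (0.8729, -0.4364, 0.2182)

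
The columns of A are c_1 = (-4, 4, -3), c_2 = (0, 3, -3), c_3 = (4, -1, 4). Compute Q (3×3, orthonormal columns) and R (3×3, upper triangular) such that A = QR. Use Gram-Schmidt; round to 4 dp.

Q = [[-0.6247, 0.7612, 0.1741], [0.6247, 0.3534, 0.6963], [-0.4685, -0.5437, 0.6963]], R = [[6.4031, 3.2796, -4.9976], [0.0000, 2.6914, 0.5165], [0.0000, 0.0000, 2.7852]]

c_1 = (-4, 4, -3); ‖c_1‖ = 6.4031, so e_1 = (-0.6247, 0.6247, -0.4685).
e_1·c_2 = (-0.6247)·0 + 0.6247·3 + (-0.4685)·(-3) = 3.2796.
u_2 = c_2 − 3.2796·e_1 = (2.0488, 0.9512, -1.4634).
‖u_2‖ = 2.6914, so e_2 = (0.7612, 0.3534, -0.5437).
e_1·c_3 = (-0.6247)·4 + 0.6247·(-1) + (-0.4685)·4 = -4.9976; e_2·c_3 = 0.7612·4 + 0.3534·(-1) + (-0.5437)·4 = 0.5165.
u_3 = c_3 + 4.9976·e_1 − 0.5165·e_2 = (0.4848, 1.9394, 1.9394).
‖u_3‖ = 2.7852, so e_3 = (0.1741, 0.6963, 0.6963).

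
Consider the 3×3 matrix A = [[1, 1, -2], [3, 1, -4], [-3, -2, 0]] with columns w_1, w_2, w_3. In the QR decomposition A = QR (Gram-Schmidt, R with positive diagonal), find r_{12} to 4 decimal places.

r_{12} = 2.2942

w_1 = (1, 3, -3); ‖w_1‖ = 4.3589, so e_1 = (0.2294, 0.6882, -0.6882).
r_{12} = e_1·w_2 = 2.2942.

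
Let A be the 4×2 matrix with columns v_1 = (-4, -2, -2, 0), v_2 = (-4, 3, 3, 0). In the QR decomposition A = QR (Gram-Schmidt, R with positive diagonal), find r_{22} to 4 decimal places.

r_{22} = 5.7735

v_1 = (-4, -2, -2, 0); ‖v_1‖ = 4.8990, so q_1 = (-0.8165, -0.4082, -0.4082, 0.0000).
q_1·v_2 = (-0.8165)·(-4) + (-0.4082)·3 + (-0.4082)·3 + 0.0000·0 = 0.8165.
u_2 = v_2 − 0.8165·q_1 = (-3.3333, 3.3333, 3.3333, 0.0000).
r_{22} = ‖u_2‖ = 5.7735.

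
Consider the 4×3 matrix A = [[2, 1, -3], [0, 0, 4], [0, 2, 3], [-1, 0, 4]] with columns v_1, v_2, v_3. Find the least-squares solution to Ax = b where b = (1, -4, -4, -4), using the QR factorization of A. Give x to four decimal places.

x = (-0.7169, -0.4805, -1.0545)

v_1 = (2, 0, 0, -1); ‖v_1‖ = 2.2361, so e_1 = (0.8944, 0.0000, 0.0000, -0.4472).
e_1·v_2 = 0.8944·1 + 0.0000·0 + 0.0000·2 + (-0.4472)·0 = 0.8944.
u_2 = v_2 − 0.8944·e_1 = (0.2000, 0.0000, 2.0000, 0.4000).
‖u_2‖ = 2.0494, so e_2 = (0.0976, 0.0000, 0.9759, 0.1952).
e_1·v_3 = 0.8944·(-3) + 0.0000·4 + 0.0000·3 + (-0.4472)·4 = -4.4721; e_2·v_3 = 0.0976·(-3) + 0.0000·4 + 0.9759·3 + 0.1952·4 = 3.4157.
u_3 = v_3 + 4.4721·e_1 − 3.4157·e_2 = (0.6667, 4.0000, -0.3333, 1.3333).
‖u_3‖ = 4.2817, so e_3 = (0.1557, 0.9342, -0.0778, 0.3114).
Qᵀb = (2.6833, -4.5867, -4.5153).
Back-substitute: x_3 = -4.5153/4.2817 = -1.0545.
x_2 = (-4.5867 − 3.4157·(-1.0545))/2.0494 = -0.4805.
x_1 = (2.6833 − 0.8944·(-0.4805) + 4.4721·(-1.0545))/2.2361 = -0.7169.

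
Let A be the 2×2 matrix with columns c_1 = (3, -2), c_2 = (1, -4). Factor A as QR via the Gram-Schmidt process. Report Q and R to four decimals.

Q = [[0.8321, -0.5547], [-0.5547, -0.8321]], R = [[3.6056, 3.0509], [0.0000, 2.7735]]

q_1 = c_1/‖c_1‖ = (3, -2)/3.6056 = (0.8321, -0.5547).
r_{12} = q_1·c_2 = 3.0509.
u_2 = c_2 − 3.0509·q_1 = (-1.5385, -2.3077).
‖u_2‖ = 2.7735, so q_2 = (-0.5547, -0.8321).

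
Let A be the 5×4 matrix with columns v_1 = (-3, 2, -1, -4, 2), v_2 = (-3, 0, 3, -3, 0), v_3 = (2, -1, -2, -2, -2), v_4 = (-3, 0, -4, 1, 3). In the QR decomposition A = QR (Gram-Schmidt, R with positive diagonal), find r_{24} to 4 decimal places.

v_1 = (-3, 2, -1, -4, 2); ‖v_1‖ = 5.8310, so e_1 = (-0.5145, 0.3430, -0.1715, -0.6860, 0.3430).
e_1·v_2 = (-0.5145)·(-3) + 0.3430·0 + (-0.1715)·3 + (-0.6860)·(-3) + 0.3430·0 = 3.0870.
u_2 = v_2 − 3.0870·e_1 = (-1.4118, -1.0588, 3.5294, -0.8824, -1.0588).
‖u_2‖ = 4.1798, so e_2 = (-0.3378, -0.2533, 0.8444, -0.2111, -0.2533).
r_{24} = e_2·v_4 = -3.3354.

r_{24} = -3.3354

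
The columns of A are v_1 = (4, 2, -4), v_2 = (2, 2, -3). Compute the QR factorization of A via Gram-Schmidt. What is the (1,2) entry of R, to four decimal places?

q_1 = v_1/‖v_1‖ = (4, 2, -4)/6.0000 = (0.6667, 0.3333, -0.6667).
r_{12} = q_1·v_2 = 4.0000.

r_{12} = 4.0000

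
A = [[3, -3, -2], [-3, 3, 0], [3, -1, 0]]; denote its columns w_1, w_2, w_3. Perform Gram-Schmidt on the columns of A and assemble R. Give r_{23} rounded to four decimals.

q_1 = w_1/‖w_1‖ = (3, -3, 3)/5.1962 = (0.5774, -0.5774, 0.5774).
r_{12} = q_1·w_2 = -4.0415.
u_2 = w_2 + 4.0415·q_1 = (-0.6667, 0.6667, 1.3333).
‖u_2‖ = 1.6330, so q_2 = (-0.4082, 0.4082, 0.8165).
r_{23} = q_2·w_3 = 0.8165.

r_{23} = 0.8165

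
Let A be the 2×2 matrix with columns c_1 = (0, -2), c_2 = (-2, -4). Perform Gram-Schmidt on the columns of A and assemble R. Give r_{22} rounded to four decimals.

r_{22} = 2.0000

e_1 = c_1/‖c_1‖ = (0, -2)/2.0000 = (0.0000, -1.0000).
r_{12} = e_1·c_2 = 4.0000.
u_2 = c_2 − 4.0000·e_1 = (-2.0000, 0.0000).
r_{22} = ‖u_2‖ = 2.0000.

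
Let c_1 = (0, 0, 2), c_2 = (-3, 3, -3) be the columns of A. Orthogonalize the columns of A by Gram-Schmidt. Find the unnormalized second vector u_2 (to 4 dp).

q_1 = c_1/‖c_1‖ = (0, 0, 2)/2.0000 = (0.0000, 0.0000, 1.0000).
r_{12} = q_1·c_2 = -3.0000.
u_2 = c_2 + 3.0000·q_1 = (-3.0000, 3.0000, 0.0000).

u_2 = (-3.0000, 3.0000, 0.0000)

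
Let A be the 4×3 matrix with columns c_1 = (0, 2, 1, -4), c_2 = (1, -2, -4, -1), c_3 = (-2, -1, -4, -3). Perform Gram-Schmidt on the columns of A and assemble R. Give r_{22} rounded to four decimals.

r_{22} = 4.6085

c_1 = (0, 2, 1, -4); ‖c_1‖ = 4.5826, so q_1 = (0.0000, 0.4364, 0.2182, -0.8729).
q_1·c_2 = 0.0000·1 + 0.4364·(-2) + 0.2182·(-4) + (-0.8729)·(-1) = -0.8729.
u_2 = c_2 + 0.8729·q_1 = (1.0000, -1.6190, -3.8095, -1.7619).
r_{22} = ‖u_2‖ = 4.6085.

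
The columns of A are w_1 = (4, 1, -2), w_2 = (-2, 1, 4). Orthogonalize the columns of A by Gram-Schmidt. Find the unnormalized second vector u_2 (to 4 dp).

w_1 = (4, 1, -2); ‖w_1‖ = 4.5826, so q_1 = (0.8729, 0.2182, -0.4364).
q_1·w_2 = 0.8729·(-2) + 0.2182·1 + (-0.4364)·4 = -3.2733.
u_2 = w_2 + 3.2733·q_1 = (0.8571, 1.7143, 2.5714).

u_2 = (0.8571, 1.7143, 2.5714)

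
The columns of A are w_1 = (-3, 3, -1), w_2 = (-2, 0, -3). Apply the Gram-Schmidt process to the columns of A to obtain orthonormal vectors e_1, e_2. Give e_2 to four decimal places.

e_1 = w_1/‖w_1‖ = (-3, 3, -1)/4.3589 = (-0.6882, 0.6882, -0.2294).
r_{12} = e_1·w_2 = 2.0647.
u_2 = w_2 − 2.0647·e_1 = (-0.5789, -1.4211, -2.5263).
‖u_2‖ = 2.9558, so e_2 = (-0.1959, -0.4808, -0.8547).

e_2 = (-0.1959, -0.4808, -0.8547)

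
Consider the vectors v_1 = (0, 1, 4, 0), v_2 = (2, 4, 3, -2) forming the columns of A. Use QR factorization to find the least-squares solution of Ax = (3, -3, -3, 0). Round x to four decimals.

v_1 = (0, 1, 4, 0); ‖v_1‖ = 4.1231, so e_1 = (0.0000, 0.2425, 0.9701, 0.0000).
e_1·v_2 = 0.0000·2 + 0.2425·4 + 0.9701·3 + 0.0000·(-2) = 3.8806.
u_2 = v_2 − 3.8806·e_1 = (2.0000, 3.0588, -0.7647, -2.0000).
‖u_2‖ = 4.2357, so e_2 = (0.4722, 0.7222, -0.1805, -0.4722).
Qᵀb = (-3.6380, -0.2083).
Back-substitute: x_2 = -0.2083/4.2357 = -0.0492.
x_1 = (-3.6380 − 3.8806·(-0.0492))/4.1231 = -0.8361.

x = (-0.8361, -0.0492)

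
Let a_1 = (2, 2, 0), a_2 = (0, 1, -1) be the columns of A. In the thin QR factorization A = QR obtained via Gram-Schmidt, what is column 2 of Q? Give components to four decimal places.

a_1 = (2, 2, 0); ‖a_1‖ = 2.8284, so e_1 = (0.7071, 0.7071, 0.0000).
e_1·a_2 = 0.7071·0 + 0.7071·1 + 0.0000·(-1) = 0.7071.
u_2 = a_2 − 0.7071·e_1 = (-0.5000, 0.5000, -1.0000).
‖u_2‖ = 1.2247, so e_2 = (-0.4082, 0.4082, -0.8165).

e_2 = (-0.4082, 0.4082, -0.8165)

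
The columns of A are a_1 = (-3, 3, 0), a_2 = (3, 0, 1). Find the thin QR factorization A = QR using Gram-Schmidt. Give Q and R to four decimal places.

a_1 = (-3, 3, 0); ‖a_1‖ = 4.2426, so e_1 = (-0.7071, 0.7071, 0.0000).
e_1·a_2 = (-0.7071)·3 + 0.7071·0 + 0.0000·1 = -2.1213.
u_2 = a_2 + 2.1213·e_1 = (1.5000, 1.5000, 1.0000).
‖u_2‖ = 2.3452, so e_2 = (0.6396, 0.6396, 0.4264).

Q = [[-0.7071, 0.6396], [0.7071, 0.6396], [0.0000, 0.4264]], R = [[4.2426, -2.1213], [0.0000, 2.3452]]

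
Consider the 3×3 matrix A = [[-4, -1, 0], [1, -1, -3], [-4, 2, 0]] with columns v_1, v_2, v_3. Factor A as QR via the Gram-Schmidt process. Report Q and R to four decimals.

Q = [[-0.6963, -0.7014, 0.1521], [0.1741, -0.3706, -0.9123], [-0.6963, 0.6088, -0.3801]], R = [[5.7446, -0.8704, -0.5222], [0.0000, 2.2896, 1.1117], [0.0000, 0.0000, 2.7370]]

q_1 = v_1/‖v_1‖ = (-4, 1, -4)/5.7446 = (-0.6963, 0.1741, -0.6963).
r_{12} = q_1·v_2 = -0.8704.
u_2 = v_2 + 0.8704·q_1 = (-1.6061, -0.8485, 1.3939).
‖u_2‖ = 2.2896, so q_2 = (-0.7014, -0.3706, 0.6088).
r_{13} = q_1·v_3 = -0.5222; r_{23} = q_2·v_3 = 1.1117.
u_3 = v_3 + 0.5222·q_1 − 1.1117·q_2 = (0.4162, -2.4971, -1.0405).
‖u_3‖ = 2.7370, so q_3 = (0.1521, -0.9123, -0.3801).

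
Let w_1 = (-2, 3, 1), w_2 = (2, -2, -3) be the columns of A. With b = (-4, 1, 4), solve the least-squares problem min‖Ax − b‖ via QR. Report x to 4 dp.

x = (-0.4493, -1.6377)

w_1 = (-2, 3, 1); ‖w_1‖ = 3.7417, so q_1 = (-0.5345, 0.8018, 0.2673).
q_1·w_2 = (-0.5345)·2 + 0.8018·(-2) + 0.2673·(-3) = -3.4744.
u_2 = w_2 + 3.4744·q_1 = (0.1429, 0.7857, -2.0714).
‖u_2‖ = 2.2200, so q_2 = (0.0643, 0.3539, -0.9331).
Qᵀb = (4.0089, -3.6357).
Back-substitute: x_2 = -3.6357/2.2200 = -1.6377.
x_1 = (4.0089 + 3.4744·(-1.6377))/3.7417 = -0.4493.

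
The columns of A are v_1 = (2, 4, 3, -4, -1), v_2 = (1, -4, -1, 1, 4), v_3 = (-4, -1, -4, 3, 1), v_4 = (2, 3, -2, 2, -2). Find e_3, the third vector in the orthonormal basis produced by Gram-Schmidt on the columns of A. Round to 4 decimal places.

e_3 = (-0.4913, 0.4708, -0.4310, -0.2342, 0.5444)

v_1 = (2, 4, 3, -4, -1); ‖v_1‖ = 6.7823, so e_1 = (0.2949, 0.5898, 0.4423, -0.5898, -0.1474).
e_1·v_2 = 0.2949·1 + 0.5898·(-4) + 0.4423·(-1) + (-0.5898)·1 + (-0.1474)·4 = -3.6860.
u_2 = v_2 + 3.6860·e_1 = (2.0870, -1.8261, 0.6304, -1.1739, 3.4565).
‖u_2‖ = 4.6274, so e_2 = (0.4510, -0.3946, 0.1362, -0.2537, 0.7470).
e_1·v_3 = 0.2949·(-4) + 0.5898·(-1) + 0.4423·(-4) + (-0.5898)·3 + (-0.1474)·1 = -5.4554; e_2·v_3 = 0.4510·(-4) + (-0.3946)·(-1) + 0.1362·(-4) + (-0.2537)·3 + 0.7470·1 = -1.9684.
u_3 = v_3 + 5.4554·e_1 + 1.9684·e_2 = (-1.5036, 1.4406, -1.3188, -0.7168, 1.6660).
‖u_3‖ = 3.0601, so e_3 = (-0.4913, 0.4708, -0.4310, -0.2342, 0.5444).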